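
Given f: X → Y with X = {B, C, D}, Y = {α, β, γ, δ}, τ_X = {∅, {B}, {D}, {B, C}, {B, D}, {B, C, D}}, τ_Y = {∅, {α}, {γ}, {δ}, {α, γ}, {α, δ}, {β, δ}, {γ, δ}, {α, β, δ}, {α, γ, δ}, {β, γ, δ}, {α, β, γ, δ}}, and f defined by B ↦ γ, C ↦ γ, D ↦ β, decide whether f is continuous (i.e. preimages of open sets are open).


f IS continuous.

Compute f^{-1}(U) for each U ∈ τ_Y:
  U = ∅: f^{-1}(U) = ∅ ∈ τ_X ✓.
  U = {α}: f^{-1}(U) = ∅ ∈ τ_X ✓.
  U = {γ}: f^{-1}(U) = {B, C} ∈ τ_X ✓.
  U = {δ}: f^{-1}(U) = ∅ ∈ τ_X ✓.
  U = {α, γ}: f^{-1}(U) = {B, C} ∈ τ_X ✓.
  U = {α, δ}: f^{-1}(U) = ∅ ∈ τ_X ✓.
  U = {β, δ}: f^{-1}(U) = {D} ∈ τ_X ✓.
  U = {γ, δ}: f^{-1}(U) = {B, C} ∈ τ_X ✓.
  U = {α, β, δ}: f^{-1}(U) = {D} ∈ τ_X ✓.
  U = {α, γ, δ}: f^{-1}(U) = {B, C} ∈ τ_X ✓.
  U = {β, γ, δ}: f^{-1}(U) = {B, C, D} ∈ τ_X ✓.
  U = {α, β, γ, δ}: f^{-1}(U) = {B, C, D} ∈ τ_X ✓.
Every preimage lies in τ_X, so f IS continuous.


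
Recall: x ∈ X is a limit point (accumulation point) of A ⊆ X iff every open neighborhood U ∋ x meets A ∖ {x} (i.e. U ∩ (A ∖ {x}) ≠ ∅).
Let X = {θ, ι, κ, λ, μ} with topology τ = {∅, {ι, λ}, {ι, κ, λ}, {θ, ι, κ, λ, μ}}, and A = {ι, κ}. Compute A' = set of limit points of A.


A' = {θ, κ, λ, μ}

For each x ∈ X, list the open sets U ∈ τ with x ∈ U, then check whether U ∩ (A ∖ {x}) ≠ ∅ for every such U.
  x = θ: opens ∋ x are {θ, ι, κ, λ, μ}; each meets A ∖ {θ}, so x IS a limit point.
  x = ι: open {ι, λ} ∋ x has {ι, λ} ∩ (A ∖ {ι}) = ∅, so x is NOT a limit point.
  x = κ: opens ∋ x are {ι, κ, λ}, {θ, ι, κ, λ, μ}; each meets A ∖ {κ}, so x IS a limit point.
  x = λ: opens ∋ x are {ι, λ}, {ι, κ, λ}, {θ, ι, κ, λ, μ}; each meets A ∖ {λ}, so x IS a limit point.
  x = μ: opens ∋ x are {θ, ι, κ, λ, μ}; each meets A ∖ {μ}, so x IS a limit point.
Collecting: A' = {θ, κ, λ, μ}.


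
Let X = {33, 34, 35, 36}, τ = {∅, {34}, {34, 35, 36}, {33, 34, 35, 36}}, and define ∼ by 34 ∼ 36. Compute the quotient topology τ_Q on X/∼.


X/∼ = {[33], [34=36], [35]}; |τ_Q| = 3.

Equivalence classes: [33], [34=36], [35].
Quotient map π: X → X/∼ sends 33 ↦ [33], 34 ↦ [34=36], 35 ↦ [35], 36 ↦ [34=36].
For each subset V ⊆ X/∼, compute π^{-1}(V) ⊆ X and check whether π^{-1}(V) ∈ τ. V is open in τ_Q iff π^{-1}(V) ∈ τ.
  V = {}: π^{-1}(V) = ∅ ∈ τ ✓.
  V = {[33]}: π^{-1}(V) = {33} ∉ τ ✗.
  V = {[34=36]}: π^{-1}(V) = {34, 36} ∉ τ ✗.
  V = {[33], [34=36]}: π^{-1}(V) = {33, 34, 36} ∉ τ ✗.
  V = {[35]}: π^{-1}(V) = {35} ∉ τ ✗.
  V = {[33], [35]}: π^{-1}(V) = {33, 35} ∉ τ ✗.
  V = {[34=36], [35]}: π^{-1}(V) = {34, 35, 36} ∈ τ ✓.
  V = {[33], [34=36], [35]}: π^{-1}(V) = {33, 34, 35, 36} ∈ τ ✓.
Open sets in the quotient: τ_Q = {{}, {[34=36], [35]}, {[33], [34=36], [35]}} (3 elements).


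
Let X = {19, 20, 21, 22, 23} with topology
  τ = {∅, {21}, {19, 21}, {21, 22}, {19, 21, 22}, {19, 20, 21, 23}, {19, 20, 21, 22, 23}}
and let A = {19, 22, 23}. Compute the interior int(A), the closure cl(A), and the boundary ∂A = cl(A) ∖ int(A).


int(A) = ∅, cl(A) = {19, 20, 22, 23}, ∂A = {19, 20, 22, 23}.

Closed sets in (X, τ) are complements of opens:
  closed(X, τ) = {∅, {22}, {20, 23}, {19, 20, 23}, {20, 22, 23}, {19, 20, 22, 23}, {19, 20, 21, 22, 23}}.
int(A) = ⋃ {U ∈ τ : U ⊆ A}. Opens contained in A: ∅.
Taking the union of these: int(A) = ∅.
cl(A) = ⋂ {C closed : A ⊆ C}. Closed sets containing A: {19, 20, 22, 23}, {19, 20, 21, 22, 23}.
Intersecting these: cl(A) = {19, 20, 22, 23}.
∂A = cl(A) ∖ int(A) = {19, 20, 22, 23} ∖ ∅ = {19, 20, 22, 23}.


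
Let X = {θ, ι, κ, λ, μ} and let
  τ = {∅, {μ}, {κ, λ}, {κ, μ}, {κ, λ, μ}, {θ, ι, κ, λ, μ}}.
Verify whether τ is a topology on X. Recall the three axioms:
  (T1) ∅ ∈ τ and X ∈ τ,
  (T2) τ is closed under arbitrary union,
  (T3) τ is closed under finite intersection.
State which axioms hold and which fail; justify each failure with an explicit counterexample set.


τ is NOT a topology on X.

Axiom (T1): ∅ ∈ τ? Yes; X ∈ τ? Yes.
Axiom (T2/T3): check pairwise unions and intersections of members of τ.
Counterexample for (T3): {κ, λ} ∩ {κ, μ} = {κ} ∉ τ. Therefore τ is NOT a topology.


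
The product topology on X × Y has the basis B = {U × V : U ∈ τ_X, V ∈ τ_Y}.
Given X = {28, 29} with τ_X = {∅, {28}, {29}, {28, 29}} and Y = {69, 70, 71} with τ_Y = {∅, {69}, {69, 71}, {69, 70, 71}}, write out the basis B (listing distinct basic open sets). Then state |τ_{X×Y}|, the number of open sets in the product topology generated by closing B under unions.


Basis B = {∅ × ∅, {28} × {69}, {29} × {69}, {28} × {69, 71}, {28, 29} × {69}, {29} × {69, 71}, {28} × {69, 70, 71}, {29} × {69, 70, 71}, {28, 29} × {69, 71}, {28, 29} × {69, 70, 71}}; |τ_{X×Y}| = 16.

Enumerate products U × V with U ∈ τ_X, V ∈ τ_Y (deduplicated):
  ∅ × ∅ = {} (∅)
  {28} × {69} = {(28,69)}
  {29} × {69} = {(29,69)}
  {28} × {69, 71} = {(28,69), (28,71)}
  {28, 29} × {69} = {(28,69), (29,69)}
  {29} × {69, 71} = {(29,69), (29,71)}
  {28} × {69, 70, 71} = {(28,69), (28,70), (28,71)}
  {29} × {69, 70, 71} = {(29,69), (29,70), (29,71)}
  {28, 29} × {69, 71} = {(28,69), (28,71), (29,69), (29,71)}
  {28, 29} × {69, 70, 71} = {(28,69), (28,70), (28,71), (29,69), (29,70), (29,71)}
These 10 distinct sets form the basis B.
Close under arbitrary unions to get τ_{X×Y}; counting gives |τ_{X×Y}| = 16.


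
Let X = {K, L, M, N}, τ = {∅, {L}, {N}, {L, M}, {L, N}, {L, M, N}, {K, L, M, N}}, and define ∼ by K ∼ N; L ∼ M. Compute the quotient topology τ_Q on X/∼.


X/∼ = {[K=N], [L=M]}; |τ_Q| = 3.

Equivalence classes: [K=N], [L=M].
Quotient map π: X → X/∼ sends K ↦ [K=N], L ↦ [L=M], M ↦ [L=M], N ↦ [K=N].
For each subset V ⊆ X/∼, compute π^{-1}(V) ⊆ X and check whether π^{-1}(V) ∈ τ. V is open in τ_Q iff π^{-1}(V) ∈ τ.
  V = {}: π^{-1}(V) = ∅ ∈ τ ✓.
  V = {[K=N]}: π^{-1}(V) = {K, N} ∉ τ ✗.
  V = {[L=M]}: π^{-1}(V) = {L, M} ∈ τ ✓.
  V = {[K=N], [L=M]}: π^{-1}(V) = {K, L, M, N} ∈ τ ✓.
Open sets in the quotient: τ_Q = {{}, {[L=M]}, {[K=N], [L=M]}} (3 elements).


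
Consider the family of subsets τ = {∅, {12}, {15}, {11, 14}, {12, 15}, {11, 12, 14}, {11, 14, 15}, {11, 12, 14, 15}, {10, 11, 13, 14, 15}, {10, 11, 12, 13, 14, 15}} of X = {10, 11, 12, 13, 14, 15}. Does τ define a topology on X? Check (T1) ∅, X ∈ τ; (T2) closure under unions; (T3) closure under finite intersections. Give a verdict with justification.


τ IS a topology on X.

Axiom (T1): ∅ ∈ τ? Yes; X ∈ τ? Yes.
Axiom (T2/T3): check pairwise unions and intersections of members of τ.
All pairwise intersections and unions checked — each lies in τ. Therefore τ satisfies (T1), (T2), (T3): it IS a topology on X.


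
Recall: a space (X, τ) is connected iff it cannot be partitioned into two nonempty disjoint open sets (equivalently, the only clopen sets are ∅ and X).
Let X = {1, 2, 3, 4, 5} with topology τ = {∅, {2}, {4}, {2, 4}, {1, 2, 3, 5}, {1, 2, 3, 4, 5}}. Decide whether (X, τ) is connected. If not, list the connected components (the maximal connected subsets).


(X, τ) is disconnected; components = [{4}, {1, 2, 3, 5}].

Find clopen sets (U ∈ τ with X ∖ U ∈ τ):
  U = ∅, X ∖ U = {1, 2, 3, 4, 5} — both open, so U is clopen.
  U = {4}, X ∖ U = {1, 2, 3, 5} — both open, so U is clopen.
  U = {1, 2, 3, 5}, X ∖ U = {4} — both open, so U is clopen.
  U = {1, 2, 3, 4, 5}, X ∖ U = ∅ — both open, so U is clopen.
Nontrivial clopen(s) exist: e.g. {1, 2, 3, 5}. So (X, τ) is disconnected.
Compute connected components by grouping points that agree on all clopens:
  component: {4}
  component: {1, 2, 3, 5}


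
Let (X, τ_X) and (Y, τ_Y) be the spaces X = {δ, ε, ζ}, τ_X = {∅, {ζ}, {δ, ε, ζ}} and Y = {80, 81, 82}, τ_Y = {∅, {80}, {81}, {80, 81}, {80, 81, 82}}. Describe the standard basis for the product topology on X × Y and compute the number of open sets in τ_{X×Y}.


Basis B = {∅ × ∅, {ζ} × {80}, {ζ} × {81}, {ζ} × {80, 81}, {δ, ε, ζ} × {80}, {δ, ε, ζ} × {81}, {ζ} × {80, 81, 82}, {δ, ε, ζ} × {80, 81}, {δ, ε, ζ} × {80, 81, 82}}; |τ_{X×Y}| = 14.

Enumerate products U × V with U ∈ τ_X, V ∈ τ_Y (deduplicated):
  ∅ × ∅ = {} (∅)
  {ζ} × {80} = {(ζ,80)}
  {ζ} × {81} = {(ζ,81)}
  {ζ} × {80, 81} = {(ζ,80), (ζ,81)}
  {δ, ε, ζ} × {80} = {(δ,80), (ε,80), (ζ,80)}
  {δ, ε, ζ} × {81} = {(δ,81), (ε,81), (ζ,81)}
  {ζ} × {80, 81, 82} = {(ζ,80), (ζ,81), (ζ,82)}
  {δ, ε, ζ} × {80, 81} = {(δ,80), (δ,81), (ε,80), (ε,81), (ζ,80), (ζ,81)}
  {δ, ε, ζ} × {80, 81, 82} = {(δ,80), (δ,81), (δ,82), (ε,80), (ε,81), (ε,82), (ζ,80), (ζ,81), (ζ,82)}
These 9 distinct sets form the basis B.
Close under arbitrary unions to get τ_{X×Y}; counting gives |τ_{X×Y}| = 14.


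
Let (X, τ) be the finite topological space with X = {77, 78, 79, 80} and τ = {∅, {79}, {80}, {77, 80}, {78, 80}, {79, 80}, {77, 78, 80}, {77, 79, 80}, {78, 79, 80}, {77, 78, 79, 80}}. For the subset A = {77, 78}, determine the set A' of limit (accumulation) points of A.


A' = ∅

For each x ∈ X, list the open sets U ∈ τ with x ∈ U, then check whether U ∩ (A ∖ {x}) ≠ ∅ for every such U.
  x = 77: open {77, 80} ∋ x has {77, 80} ∩ (A ∖ {77}) = ∅, so x is NOT a limit point.
  x = 78: open {78, 80} ∋ x has {78, 80} ∩ (A ∖ {78}) = ∅, so x is NOT a limit point.
  x = 79: open {79} ∋ x has {79} ∩ (A ∖ {79}) = ∅, so x is NOT a limit point.
  x = 80: open {80} ∋ x has {80} ∩ (A ∖ {80}) = ∅, so x is NOT a limit point.
Collecting: A' = ∅.


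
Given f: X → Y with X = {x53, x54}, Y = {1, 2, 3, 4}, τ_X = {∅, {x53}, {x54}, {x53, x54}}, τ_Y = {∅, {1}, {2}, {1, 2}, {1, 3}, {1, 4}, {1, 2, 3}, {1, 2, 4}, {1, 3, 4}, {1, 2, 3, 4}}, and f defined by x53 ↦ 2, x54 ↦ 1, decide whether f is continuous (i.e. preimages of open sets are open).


f IS continuous.

Compute f^{-1}(U) for each U ∈ τ_Y:
  U = ∅: f^{-1}(U) = ∅ ∈ τ_X ✓.
  U = {1}: f^{-1}(U) = {x54} ∈ τ_X ✓.
  U = {2}: f^{-1}(U) = {x53} ∈ τ_X ✓.
  U = {1, 2}: f^{-1}(U) = {x53, x54} ∈ τ_X ✓.
  U = {1, 3}: f^{-1}(U) = {x54} ∈ τ_X ✓.
  U = {1, 4}: f^{-1}(U) = {x54} ∈ τ_X ✓.
  U = {1, 2, 3}: f^{-1}(U) = {x53, x54} ∈ τ_X ✓.
  U = {1, 2, 4}: f^{-1}(U) = {x53, x54} ∈ τ_X ✓.
  U = {1, 3, 4}: f^{-1}(U) = {x54} ∈ τ_X ✓.
  U = {1, 2, 3, 4}: f^{-1}(U) = {x53, x54} ∈ τ_X ✓.
Every preimage lies in τ_X, so f IS continuous.


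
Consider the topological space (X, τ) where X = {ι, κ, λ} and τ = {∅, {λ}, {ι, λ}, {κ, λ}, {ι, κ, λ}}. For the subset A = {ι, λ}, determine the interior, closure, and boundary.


int(A) = {ι, λ}, cl(A) = {ι, κ, λ}, ∂A = {κ}.

Closed sets in (X, τ) are complements of opens:
  closed(X, τ) = {∅, {ι}, {κ}, {ι, κ}, {ι, κ, λ}}.
int(A) = ⋃ {U ∈ τ : U ⊆ A}. Opens contained in A: ∅, {λ}, {ι, λ}.
Taking the union of these: int(A) = {ι, λ}.
cl(A) = ⋂ {C closed : A ⊆ C}. Closed sets containing A: {ι, κ, λ}.
Intersecting these: cl(A) = {ι, κ, λ}.
∂A = cl(A) ∖ int(A) = {ι, κ, λ} ∖ {ι, λ} = {κ}.


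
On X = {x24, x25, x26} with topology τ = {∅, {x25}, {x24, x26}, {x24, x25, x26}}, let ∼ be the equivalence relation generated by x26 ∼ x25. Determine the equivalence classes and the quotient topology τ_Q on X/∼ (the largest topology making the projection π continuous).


X/∼ = {[x24], [x25=x26]}; |τ_Q| = 2.

Equivalence classes: [x24], [x25=x26].
Quotient map π: X → X/∼ sends x24 ↦ [x24], x25 ↦ [x25=x26], x26 ↦ [x25=x26].
For each subset V ⊆ X/∼, compute π^{-1}(V) ⊆ X and check whether π^{-1}(V) ∈ τ. V is open in τ_Q iff π^{-1}(V) ∈ τ.
  V = {}: π^{-1}(V) = ∅ ∈ τ ✓.
  V = {[x24]}: π^{-1}(V) = {x24} ∉ τ ✗.
  V = {[x25=x26]}: π^{-1}(V) = {x25, x26} ∉ τ ✗.
  V = {[x24], [x25=x26]}: π^{-1}(V) = {x24, x25, x26} ∈ τ ✓.
Open sets in the quotient: τ_Q = {{}, {[x24], [x25=x26]}} (2 elements).


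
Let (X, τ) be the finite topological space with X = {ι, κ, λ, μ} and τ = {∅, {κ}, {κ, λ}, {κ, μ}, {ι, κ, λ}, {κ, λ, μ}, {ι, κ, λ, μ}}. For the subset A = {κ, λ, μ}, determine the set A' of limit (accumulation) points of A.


A' = {ι, λ, μ}

For each x ∈ X, list the open sets U ∈ τ with x ∈ U, then check whether U ∩ (A ∖ {x}) ≠ ∅ for every such U.
  x = ι: opens ∋ x are {ι, κ, λ}, {ι, κ, λ, μ}; each meets A ∖ {ι}, so x IS a limit point.
  x = κ: open {κ} ∋ x has {κ} ∩ (A ∖ {κ}) = ∅, so x is NOT a limit point.
  x = λ: opens ∋ x are {κ, λ}, {ι, κ, λ}, {κ, λ, μ}, {ι, κ, λ, μ}; each meets A ∖ {λ}, so x IS a limit point.
  x = μ: opens ∋ x are {κ, μ}, {κ, λ, μ}, {ι, κ, λ, μ}; each meets A ∖ {μ}, so x IS a limit point.
Collecting: A' = {ι, λ, μ}.


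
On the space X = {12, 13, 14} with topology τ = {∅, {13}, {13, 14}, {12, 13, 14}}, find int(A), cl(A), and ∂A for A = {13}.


int(A) = {13}, cl(A) = {12, 13, 14}, ∂A = {12, 14}.

Closed sets in (X, τ) are complements of opens:
  closed(X, τ) = {∅, {12}, {12, 14}, {12, 13, 14}}.
int(A) = ⋃ {U ∈ τ : U ⊆ A}. Opens contained in A: ∅, {13}.
Taking the union of these: int(A) = {13}.
cl(A) = ⋂ {C closed : A ⊆ C}. Closed sets containing A: {12, 13, 14}.
Intersecting these: cl(A) = {12, 13, 14}.
∂A = cl(A) ∖ int(A) = {12, 13, 14} ∖ {13} = {12, 14}.


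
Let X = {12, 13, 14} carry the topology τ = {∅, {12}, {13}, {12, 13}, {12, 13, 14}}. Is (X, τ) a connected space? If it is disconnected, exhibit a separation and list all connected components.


(X, τ) is connected.

Find clopen sets (U ∈ τ with X ∖ U ∈ τ):
  U = ∅, X ∖ U = {12, 13, 14} — both open, so U is clopen.
  U = {12, 13, 14}, X ∖ U = ∅ — both open, so U is clopen.
Only trivial clopens (∅ and X) exist, so (X, τ) is connected.
Compute connected components by grouping points that agree on all clopens:
  component: {12, 13, 14}


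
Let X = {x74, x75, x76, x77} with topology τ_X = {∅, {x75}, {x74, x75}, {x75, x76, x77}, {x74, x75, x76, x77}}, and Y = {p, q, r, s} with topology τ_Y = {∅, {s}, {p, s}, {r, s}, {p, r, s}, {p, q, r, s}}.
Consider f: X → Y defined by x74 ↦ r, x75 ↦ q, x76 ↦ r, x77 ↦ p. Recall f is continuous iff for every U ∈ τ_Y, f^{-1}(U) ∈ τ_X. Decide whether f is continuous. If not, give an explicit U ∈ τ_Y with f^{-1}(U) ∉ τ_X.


f is NOT continuous.

Compute f^{-1}(U) for each U ∈ τ_Y:
  U = ∅: f^{-1}(U) = ∅ ∈ τ_X ✓.
  U = {s}: f^{-1}(U) = ∅ ∈ τ_X ✓.
  U = {p, s}: f^{-1}(U) = {x77} ∉ τ_X ✗.
  U = {r, s}: f^{-1}(U) = {x74, x76} ∉ τ_X ✗.
  U = {p, r, s}: f^{-1}(U) = {x74, x76, x77} ∉ τ_X ✗.
  U = {p, q, r, s}: f^{-1}(U) = {x74, x75, x76, x77} ∈ τ_X ✓.
Found U = {p, s} with f^{-1}(U) = {x77} not in τ_X. Therefore f is NOT continuous.


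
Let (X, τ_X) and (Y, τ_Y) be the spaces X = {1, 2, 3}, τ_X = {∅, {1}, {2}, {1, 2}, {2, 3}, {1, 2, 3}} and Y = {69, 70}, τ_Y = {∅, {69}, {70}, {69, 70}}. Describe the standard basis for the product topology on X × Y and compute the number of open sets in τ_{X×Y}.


Basis B = {∅ × ∅, {1} × {69}, {1} × {70}, {2} × {69}, {2} × {70}, {1} × {69, 70}, {1, 2} × {69}, {1, 2} × {70}, {2} × {69, 70}, {2, 3} × {69}, {2, 3} × {70}, {1, 2, 3} × {69}, {1, 2, 3} × {70}, {1, 2} × {69, 70}, {2, 3} × {69, 70}, {1, 2, 3} × {69, 70}}; |τ_{X×Y}| = 36.

Enumerate products U × V with U ∈ τ_X, V ∈ τ_Y (deduplicated):
  ∅ × ∅ = {} (∅)
  {1} × {69} = {(1,69)}
  {1} × {70} = {(1,70)}
  {2} × {69} = {(2,69)}
  {2} × {70} = {(2,70)}
  {1} × {69, 70} = {(1,69), (1,70)}
  {1, 2} × {69} = {(1,69), (2,69)}
  {1, 2} × {70} = {(1,70), (2,70)}
  {2} × {69, 70} = {(2,69), (2,70)}
  {2, 3} × {69} = {(2,69), (3,69)}
  {2, 3} × {70} = {(2,70), (3,70)}
  {1, 2, 3} × {69} = {(1,69), (2,69), (3,69)}
  {1, 2, 3} × {70} = {(1,70), (2,70), (3,70)}
  {1, 2} × {69, 70} = {(1,69), (1,70), (2,69), (2,70)}
  {2, 3} × {69, 70} = {(2,69), (2,70), (3,69), (3,70)}
  {1, 2, 3} × {69, 70} = {(1,69), (1,70), (2,69), (2,70), (3,69), (3,70)}
These 16 distinct sets form the basis B.
Close under arbitrary unions to get τ_{X×Y}; counting gives |τ_{X×Y}| = 36.


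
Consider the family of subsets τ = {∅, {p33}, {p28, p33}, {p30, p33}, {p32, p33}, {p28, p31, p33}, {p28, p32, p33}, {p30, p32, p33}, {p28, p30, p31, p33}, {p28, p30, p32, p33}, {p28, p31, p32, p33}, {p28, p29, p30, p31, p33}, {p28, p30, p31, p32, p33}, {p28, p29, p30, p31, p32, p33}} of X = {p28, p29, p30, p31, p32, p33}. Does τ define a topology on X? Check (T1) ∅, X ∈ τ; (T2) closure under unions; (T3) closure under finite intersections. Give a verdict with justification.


τ is NOT a topology on X.

Axiom (T1): ∅ ∈ τ? Yes; X ∈ τ? Yes.
Axiom (T2/T3): check pairwise unions and intersections of members of τ.
Counterexample for (T2): {p28, p33} ∪ {p30, p33} = {p28, p30, p33} ∉ τ. Therefore τ is NOT a topology.


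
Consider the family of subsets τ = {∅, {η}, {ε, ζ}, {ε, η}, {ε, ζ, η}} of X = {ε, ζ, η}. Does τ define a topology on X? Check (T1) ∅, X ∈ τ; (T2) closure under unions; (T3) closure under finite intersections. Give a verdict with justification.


τ is NOT a topology on X.

Axiom (T1): ∅ ∈ τ? Yes; X ∈ τ? Yes.
Axiom (T2/T3): check pairwise unions and intersections of members of τ.
Counterexample for (T3): {ε, ζ} ∩ {ε, η} = {ε} ∉ τ. Therefore τ is NOT a topology.


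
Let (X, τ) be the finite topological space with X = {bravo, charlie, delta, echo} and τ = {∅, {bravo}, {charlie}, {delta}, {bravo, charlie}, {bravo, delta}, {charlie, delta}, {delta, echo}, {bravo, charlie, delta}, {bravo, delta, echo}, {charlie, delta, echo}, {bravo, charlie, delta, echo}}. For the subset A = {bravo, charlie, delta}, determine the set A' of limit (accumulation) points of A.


A' = {echo}

For each x ∈ X, list the open sets U ∈ τ with x ∈ U, then check whether U ∩ (A ∖ {x}) ≠ ∅ for every such U.
  x = bravo: open {bravo} ∋ x has {bravo} ∩ (A ∖ {bravo}) = ∅, so x is NOT a limit point.
  x = charlie: open {charlie} ∋ x has {charlie} ∩ (A ∖ {charlie}) = ∅, so x is NOT a limit point.
  x = delta: open {delta} ∋ x has {delta} ∩ (A ∖ {delta}) = ∅, so x is NOT a limit point.
  x = echo: opens ∋ x are {delta, echo}, {bravo, delta, echo}, {charlie, delta, echo}, {bravo, charlie, delta, echo}; each meets A ∖ {echo}, so x IS a limit point.
Collecting: A' = {echo}.


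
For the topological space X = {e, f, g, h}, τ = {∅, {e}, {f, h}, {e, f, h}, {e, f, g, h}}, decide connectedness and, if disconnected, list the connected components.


(X, τ) is connected.

Find clopen sets (U ∈ τ with X ∖ U ∈ τ):
  U = ∅, X ∖ U = {e, f, g, h} — both open, so U is clopen.
  U = {e, f, g, h}, X ∖ U = ∅ — both open, so U is clopen.
Only trivial clopens (∅ and X) exist, so (X, τ) is connected.
Compute connected components by grouping points that agree on all clopens:
  component: {e, f, g, h}


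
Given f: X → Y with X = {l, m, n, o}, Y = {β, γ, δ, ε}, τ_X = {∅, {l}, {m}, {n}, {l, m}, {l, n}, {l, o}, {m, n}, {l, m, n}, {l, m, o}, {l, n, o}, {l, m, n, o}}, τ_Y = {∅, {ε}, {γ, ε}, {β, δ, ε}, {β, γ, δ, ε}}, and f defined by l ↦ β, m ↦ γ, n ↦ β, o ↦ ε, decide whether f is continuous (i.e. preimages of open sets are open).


f is NOT continuous.

Compute f^{-1}(U) for each U ∈ τ_Y:
  U = ∅: f^{-1}(U) = ∅ ∈ τ_X ✓.
  U = {ε}: f^{-1}(U) = {o} ∉ τ_X ✗.
  U = {γ, ε}: f^{-1}(U) = {m, o} ∉ τ_X ✗.
  U = {β, δ, ε}: f^{-1}(U) = {l, n, o} ∈ τ_X ✓.
  U = {β, γ, δ, ε}: f^{-1}(U) = {l, m, n, o} ∈ τ_X ✓.
Found U = {ε} with f^{-1}(U) = {o} not in τ_X. Therefore f is NOT continuous.


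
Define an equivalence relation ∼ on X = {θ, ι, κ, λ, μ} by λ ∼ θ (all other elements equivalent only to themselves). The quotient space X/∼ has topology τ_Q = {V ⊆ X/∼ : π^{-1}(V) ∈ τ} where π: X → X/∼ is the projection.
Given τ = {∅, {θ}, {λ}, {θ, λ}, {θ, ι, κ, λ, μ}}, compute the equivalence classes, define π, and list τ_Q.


X/∼ = {[θ=λ], [ι], [κ], [μ]}; |τ_Q| = 3.

Equivalence classes: [θ=λ], [ι], [κ], [μ].
Quotient map π: X → X/∼ sends θ ↦ [θ=λ], ι ↦ [ι], κ ↦ [κ], λ ↦ [θ=λ], μ ↦ [μ].
For each subset V ⊆ X/∼, compute π^{-1}(V) ⊆ X and check whether π^{-1}(V) ∈ τ. V is open in τ_Q iff π^{-1}(V) ∈ τ.
  V = {}: π^{-1}(V) = ∅ ∈ τ ✓.
  V = {[θ=λ]}: π^{-1}(V) = {θ, λ} ∈ τ ✓.
  V = {[ι]}: π^{-1}(V) = {ι} ∉ τ ✗.
  V = {[θ=λ], [ι]}: π^{-1}(V) = {θ, ι, λ} ∉ τ ✗.
  V = {[κ]}: π^{-1}(V) = {κ} ∉ τ ✗.
  V = {[θ=λ], [κ]}: π^{-1}(V) = {θ, κ, λ} ∉ τ ✗.
  V = {[ι], [κ]}: π^{-1}(V) = {ι, κ} ∉ τ ✗.
  V = {[θ=λ], [ι], [κ]}: π^{-1}(V) = {θ, ι, κ, λ} ∉ τ ✗.
  V = {[μ]}: π^{-1}(V) = {μ} ∉ τ ✗.
  V = {[θ=λ], [μ]}: π^{-1}(V) = {θ, λ, μ} ∉ τ ✗.
  V = {[ι], [μ]}: π^{-1}(V) = {ι, μ} ∉ τ ✗.
  V = {[θ=λ], [ι], [μ]}: π^{-1}(V) = {θ, ι, λ, μ} ∉ τ ✗.
  V = {[κ], [μ]}: π^{-1}(V) = {κ, μ} ∉ τ ✗.
  V = {[θ=λ], [κ], [μ]}: π^{-1}(V) = {θ, κ, λ, μ} ∉ τ ✗.
  V = {[ι], [κ], [μ]}: π^{-1}(V) = {ι, κ, μ} ∉ τ ✗.
  V = {[θ=λ], [ι], [κ], [μ]}: π^{-1}(V) = {θ, ι, κ, λ, μ} ∈ τ ✓.
Open sets in the quotient: τ_Q = {{}, {[θ=λ]}, {[θ=λ], [ι], [κ], [μ]}} (3 elements).


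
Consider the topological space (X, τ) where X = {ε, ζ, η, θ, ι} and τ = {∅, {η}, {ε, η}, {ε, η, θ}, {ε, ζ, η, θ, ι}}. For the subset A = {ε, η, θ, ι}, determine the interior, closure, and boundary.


int(A) = {ε, η, θ}, cl(A) = {ε, ζ, η, θ, ι}, ∂A = {ζ, ι}.

Closed sets in (X, τ) are complements of opens:
  closed(X, τ) = {∅, {ζ, ι}, {ζ, θ, ι}, {ε, ζ, θ, ι}, {ε, ζ, η, θ, ι}}.
int(A) = ⋃ {U ∈ τ : U ⊆ A}. Opens contained in A: ∅, {η}, {ε, η}, {ε, η, θ}.
Taking the union of these: int(A) = {ε, η, θ}.
cl(A) = ⋂ {C closed : A ⊆ C}. Closed sets containing A: {ε, ζ, η, θ, ι}.
Intersecting these: cl(A) = {ε, ζ, η, θ, ι}.
∂A = cl(A) ∖ int(A) = {ε, ζ, η, θ, ι} ∖ {ε, η, θ} = {ζ, ι}.


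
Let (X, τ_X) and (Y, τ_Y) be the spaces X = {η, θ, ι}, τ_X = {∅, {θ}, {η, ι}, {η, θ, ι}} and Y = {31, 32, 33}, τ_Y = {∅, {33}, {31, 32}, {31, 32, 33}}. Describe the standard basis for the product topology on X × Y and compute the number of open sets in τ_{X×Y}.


Basis B = {∅ × ∅, {θ} × {33}, {η, ι} × {33}, {θ} × {31, 32}, {η, θ, ι} × {33}, {θ} × {31, 32, 33}, {η, ι} × {31, 32}, {η, ι} × {31, 32, 33}, {η, θ, ι} × {31, 32}, {η, θ, ι} × {31, 32, 33}}; |τ_{X×Y}| = 16.

Enumerate products U × V with U ∈ τ_X, V ∈ τ_Y (deduplicated):
  ∅ × ∅ = {} (∅)
  {θ} × {33} = {(θ,33)}
  {η, ι} × {33} = {(η,33), (ι,33)}
  {θ} × {31, 32} = {(θ,31), (θ,32)}
  {η, θ, ι} × {33} = {(η,33), (θ,33), (ι,33)}
  {θ} × {31, 32, 33} = {(θ,31), (θ,32), (θ,33)}
  {η, ι} × {31, 32} = {(η,31), (η,32), (ι,31), (ι,32)}
  {η, ι} × {31, 32, 33} = {(η,31), (η,32), (η,33), (ι,31), (ι,32), (ι,33)}
  {η, θ, ι} × {31, 32} = {(η,31), (η,32), (θ,31), (θ,32), (ι,31), (ι,32)}
  {η, θ, ι} × {31, 32, 33} = {(η,31), (η,32), (η,33), (θ,31), (θ,32), (θ,33), (ι,31), (ι,32), (ι,33)}
These 10 distinct sets form the basis B.
Close under arbitrary unions to get τ_{X×Y}; counting gives |τ_{X×Y}| = 16.


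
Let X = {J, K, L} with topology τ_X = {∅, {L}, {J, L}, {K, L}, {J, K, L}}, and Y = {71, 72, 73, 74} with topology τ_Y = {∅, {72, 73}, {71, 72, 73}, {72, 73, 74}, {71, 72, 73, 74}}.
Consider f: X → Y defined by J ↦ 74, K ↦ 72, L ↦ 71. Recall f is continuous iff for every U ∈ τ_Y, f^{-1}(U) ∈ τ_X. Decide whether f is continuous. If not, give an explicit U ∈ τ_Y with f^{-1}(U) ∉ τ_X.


f is NOT continuous.

Compute f^{-1}(U) for each U ∈ τ_Y:
  U = ∅: f^{-1}(U) = ∅ ∈ τ_X ✓.
  U = {72, 73}: f^{-1}(U) = {K} ∉ τ_X ✗.
  U = {71, 72, 73}: f^{-1}(U) = {K, L} ∈ τ_X ✓.
  U = {72, 73, 74}: f^{-1}(U) = {J, K} ∉ τ_X ✗.
  U = {71, 72, 73, 74}: f^{-1}(U) = {J, K, L} ∈ τ_X ✓.
Found U = {72, 73} with f^{-1}(U) = {K} not in τ_X. Therefore f is NOT continuous.


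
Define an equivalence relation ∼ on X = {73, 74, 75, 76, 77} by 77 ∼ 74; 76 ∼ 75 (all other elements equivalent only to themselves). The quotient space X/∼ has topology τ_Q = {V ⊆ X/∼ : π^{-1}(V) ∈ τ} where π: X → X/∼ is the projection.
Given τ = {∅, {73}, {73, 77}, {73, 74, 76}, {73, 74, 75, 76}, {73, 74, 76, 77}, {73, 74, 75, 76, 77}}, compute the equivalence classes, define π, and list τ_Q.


X/∼ = {[73], [74=77], [75=76]}; |τ_Q| = 3.

Equivalence classes: [73], [74=77], [75=76].
Quotient map π: X → X/∼ sends 73 ↦ [73], 74 ↦ [74=77], 75 ↦ [75=76], 76 ↦ [75=76], 77 ↦ [74=77].
For each subset V ⊆ X/∼, compute π^{-1}(V) ⊆ X and check whether π^{-1}(V) ∈ τ. V is open in τ_Q iff π^{-1}(V) ∈ τ.
  V = {}: π^{-1}(V) = ∅ ∈ τ ✓.
  V = {[73]}: π^{-1}(V) = {73} ∈ τ ✓.
  V = {[74=77]}: π^{-1}(V) = {74, 77} ∉ τ ✗.
  V = {[73], [74=77]}: π^{-1}(V) = {73, 74, 77} ∉ τ ✗.
  V = {[75=76]}: π^{-1}(V) = {75, 76} ∉ τ ✗.
  V = {[73], [75=76]}: π^{-1}(V) = {73, 75, 76} ∉ τ ✗.
  V = {[74=77], [75=76]}: π^{-1}(V) = {74, 75, 76, 77} ∉ τ ✗.
  V = {[73], [74=77], [75=76]}: π^{-1}(V) = {73, 74, 75, 76, 77} ∈ τ ✓.
Open sets in the quotient: τ_Q = {{}, {[73]}, {[73], [74=77], [75=76]}} (3 elements).


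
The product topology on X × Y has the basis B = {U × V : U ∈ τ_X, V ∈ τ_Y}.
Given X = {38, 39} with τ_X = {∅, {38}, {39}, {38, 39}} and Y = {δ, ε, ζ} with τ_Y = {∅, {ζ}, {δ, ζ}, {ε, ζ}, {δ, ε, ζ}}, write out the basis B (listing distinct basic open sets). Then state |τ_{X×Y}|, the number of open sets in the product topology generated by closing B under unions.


Basis B = {∅ × ∅, {38} × {ζ}, {39} × {ζ}, {38} × {δ, ζ}, {38} × {ε, ζ}, {38, 39} × {ζ}, {39} × {δ, ζ}, {39} × {ε, ζ}, {38} × {δ, ε, ζ}, {39} × {δ, ε, ζ}, {38, 39} × {δ, ζ}, {38, 39} × {ε, ζ}, {38, 39} × {δ, ε, ζ}}; |τ_{X×Y}| = 25.

Enumerate products U × V with U ∈ τ_X, V ∈ τ_Y (deduplicated):
  ∅ × ∅ = {} (∅)
  {38} × {ζ} = {(38,ζ)}
  {39} × {ζ} = {(39,ζ)}
  {38} × {δ, ζ} = {(38,δ), (38,ζ)}
  {38} × {ε, ζ} = {(38,ε), (38,ζ)}
  {38, 39} × {ζ} = {(38,ζ), (39,ζ)}
  {39} × {δ, ζ} = {(39,δ), (39,ζ)}
  {39} × {ε, ζ} = {(39,ε), (39,ζ)}
  {38} × {δ, ε, ζ} = {(38,δ), (38,ε), (38,ζ)}
  {39} × {δ, ε, ζ} = {(39,δ), (39,ε), (39,ζ)}
  {38, 39} × {δ, ζ} = {(38,δ), (38,ζ), (39,δ), (39,ζ)}
  {38, 39} × {ε, ζ} = {(38,ε), (38,ζ), (39,ε), (39,ζ)}
  {38, 39} × {δ, ε, ζ} = {(38,δ), (38,ε), (38,ζ), (39,δ), (39,ε), (39,ζ)}
These 13 distinct sets form the basis B.
Close under arbitrary unions to get τ_{X×Y}; counting gives |τ_{X×Y}| = 25.


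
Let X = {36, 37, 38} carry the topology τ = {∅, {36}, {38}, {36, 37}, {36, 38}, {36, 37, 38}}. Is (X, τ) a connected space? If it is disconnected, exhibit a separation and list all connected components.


(X, τ) is disconnected; components = [{38}, {36, 37}].

Find clopen sets (U ∈ τ with X ∖ U ∈ τ):
  U = ∅, X ∖ U = {36, 37, 38} — both open, so U is clopen.
  U = {38}, X ∖ U = {36, 37} — both open, so U is clopen.
  U = {36, 37}, X ∖ U = {38} — both open, so U is clopen.
  U = {36, 37, 38}, X ∖ U = ∅ — both open, so U is clopen.
Nontrivial clopen(s) exist: e.g. {36, 37}. So (X, τ) is disconnected.
Compute connected components by grouping points that agree on all clopens:
  component: {38}
  component: {36, 37}


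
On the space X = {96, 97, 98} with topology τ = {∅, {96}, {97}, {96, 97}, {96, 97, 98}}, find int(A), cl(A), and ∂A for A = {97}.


int(A) = {97}, cl(A) = {97, 98}, ∂A = {98}.

Closed sets in (X, τ) are complements of opens:
  closed(X, τ) = {∅, {98}, {96, 98}, {97, 98}, {96, 97, 98}}.
int(A) = ⋃ {U ∈ τ : U ⊆ A}. Opens contained in A: ∅, {97}.
Taking the union of these: int(A) = {97}.
cl(A) = ⋂ {C closed : A ⊆ C}. Closed sets containing A: {97, 98}, {96, 97, 98}.
Intersecting these: cl(A) = {97, 98}.
∂A = cl(A) ∖ int(A) = {97, 98} ∖ {97} = {98}.


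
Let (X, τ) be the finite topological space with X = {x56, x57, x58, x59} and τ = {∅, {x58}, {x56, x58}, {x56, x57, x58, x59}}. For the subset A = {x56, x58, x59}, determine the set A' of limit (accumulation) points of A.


A' = {x56, x57, x59}

For each x ∈ X, list the open sets U ∈ τ with x ∈ U, then check whether U ∩ (A ∖ {x}) ≠ ∅ for every such U.
  x = x56: opens ∋ x are {x56, x58}, {x56, x57, x58, x59}; each meets A ∖ {x56}, so x IS a limit point.
  x = x57: opens ∋ x are {x56, x57, x58, x59}; each meets A ∖ {x57}, so x IS a limit point.
  x = x58: open {x58} ∋ x has {x58} ∩ (A ∖ {x58}) = ∅, so x is NOT a limit point.
  x = x59: opens ∋ x are {x56, x57, x58, x59}; each meets A ∖ {x59}, so x IS a limit point.
Collecting: A' = {x56, x57, x59}.


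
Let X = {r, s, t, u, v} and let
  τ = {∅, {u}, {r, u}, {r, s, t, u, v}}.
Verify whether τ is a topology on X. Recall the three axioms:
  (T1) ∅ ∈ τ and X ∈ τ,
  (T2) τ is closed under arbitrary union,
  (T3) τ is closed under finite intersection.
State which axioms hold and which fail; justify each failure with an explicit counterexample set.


τ IS a topology on X.

Axiom (T1): ∅ ∈ τ? Yes; X ∈ τ? Yes.
Axiom (T2/T3): check pairwise unions and intersections of members of τ.
All pairwise intersections and unions checked — each lies in τ. Therefore τ satisfies (T1), (T2), (T3): it IS a topology on X.


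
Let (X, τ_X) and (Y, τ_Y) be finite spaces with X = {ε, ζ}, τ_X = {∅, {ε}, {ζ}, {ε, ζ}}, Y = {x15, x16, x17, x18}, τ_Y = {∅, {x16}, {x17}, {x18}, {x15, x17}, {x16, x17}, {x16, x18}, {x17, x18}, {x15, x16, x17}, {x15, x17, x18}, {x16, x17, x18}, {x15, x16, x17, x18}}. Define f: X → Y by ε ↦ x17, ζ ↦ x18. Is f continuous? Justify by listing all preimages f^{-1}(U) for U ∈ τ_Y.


f IS continuous.

Compute f^{-1}(U) for each U ∈ τ_Y:
  U = ∅: f^{-1}(U) = ∅ ∈ τ_X ✓.
  U = {x16}: f^{-1}(U) = ∅ ∈ τ_X ✓.
  U = {x17}: f^{-1}(U) = {ε} ∈ τ_X ✓.
  U = {x18}: f^{-1}(U) = {ζ} ∈ τ_X ✓.
  U = {x15, x17}: f^{-1}(U) = {ε} ∈ τ_X ✓.
  U = {x16, x17}: f^{-1}(U) = {ε} ∈ τ_X ✓.
  U = {x16, x18}: f^{-1}(U) = {ζ} ∈ τ_X ✓.
  U = {x17, x18}: f^{-1}(U) = {ε, ζ} ∈ τ_X ✓.
  U = {x15, x16, x17}: f^{-1}(U) = {ε} ∈ τ_X ✓.
  U = {x15, x17, x18}: f^{-1}(U) = {ε, ζ} ∈ τ_X ✓.
  U = {x16, x17, x18}: f^{-1}(U) = {ε, ζ} ∈ τ_X ✓.
  U = {x15, x16, x17, x18}: f^{-1}(U) = {ε, ζ} ∈ τ_X ✓.
Every preimage lies in τ_X, so f IS continuous.


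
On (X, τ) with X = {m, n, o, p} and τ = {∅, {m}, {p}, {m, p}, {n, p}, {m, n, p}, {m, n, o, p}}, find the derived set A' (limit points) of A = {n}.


A' = {o}

For each x ∈ X, list the open sets U ∈ τ with x ∈ U, then check whether U ∩ (A ∖ {x}) ≠ ∅ for every such U.
  x = m: open {m} ∋ x has {m} ∩ (A ∖ {m}) = ∅, so x is NOT a limit point.
  x = n: open {n, p} ∋ x has {n, p} ∩ (A ∖ {n}) = ∅, so x is NOT a limit point.
  x = o: opens ∋ x are {m, n, o, p}; each meets A ∖ {o}, so x IS a limit point.
  x = p: open {p} ∋ x has {p} ∩ (A ∖ {p}) = ∅, so x is NOT a limit point.
Collecting: A' = {o}.


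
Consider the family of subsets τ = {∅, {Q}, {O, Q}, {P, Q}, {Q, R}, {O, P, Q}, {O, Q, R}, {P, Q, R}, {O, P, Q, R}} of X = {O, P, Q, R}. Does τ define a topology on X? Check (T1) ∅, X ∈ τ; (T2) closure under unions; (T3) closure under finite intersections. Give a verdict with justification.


τ IS a topology on X.

Axiom (T1): ∅ ∈ τ? Yes; X ∈ τ? Yes.
Axiom (T2/T3): check pairwise unions and intersections of members of τ.
All pairwise intersections and unions checked — each lies in τ. Therefore τ satisfies (T1), (T2), (T3): it IS a topology on X.


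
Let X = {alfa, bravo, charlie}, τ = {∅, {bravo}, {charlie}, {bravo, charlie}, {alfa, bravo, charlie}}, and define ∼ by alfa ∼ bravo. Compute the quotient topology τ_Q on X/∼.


X/∼ = {[alfa=bravo], [charlie]}; |τ_Q| = 3.

Equivalence classes: [alfa=bravo], [charlie].
Quotient map π: X → X/∼ sends alfa ↦ [alfa=bravo], bravo ↦ [alfa=bravo], charlie ↦ [charlie].
For each subset V ⊆ X/∼, compute π^{-1}(V) ⊆ X and check whether π^{-1}(V) ∈ τ. V is open in τ_Q iff π^{-1}(V) ∈ τ.
  V = {}: π^{-1}(V) = ∅ ∈ τ ✓.
  V = {[alfa=bravo]}: π^{-1}(V) = {alfa, bravo} ∉ τ ✗.
  V = {[charlie]}: π^{-1}(V) = {charlie} ∈ τ ✓.
  V = {[alfa=bravo], [charlie]}: π^{-1}(V) = {alfa, bravo, charlie} ∈ τ ✓.
Open sets in the quotient: τ_Q = {{}, {[charlie]}, {[alfa=bravo], [charlie]}} (3 elements).


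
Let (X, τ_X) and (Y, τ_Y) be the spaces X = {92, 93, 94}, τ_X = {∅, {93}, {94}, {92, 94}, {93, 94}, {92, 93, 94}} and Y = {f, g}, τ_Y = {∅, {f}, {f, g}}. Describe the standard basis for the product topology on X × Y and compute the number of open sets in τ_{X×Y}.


Basis B = {∅ × ∅, {93} × {f}, {94} × {f}, {92, 94} × {f}, {93} × {f, g}, {93, 94} × {f}, {94} × {f, g}, {92, 93, 94} × {f}, {92, 94} × {f, g}, {93, 94} × {f, g}, {92, 93, 94} × {f, g}}; |τ_{X×Y}| = 18.

Enumerate products U × V with U ∈ τ_X, V ∈ τ_Y (deduplicated):
  ∅ × ∅ = {} (∅)
  {93} × {f} = {(93,f)}
  {94} × {f} = {(94,f)}
  {92, 94} × {f} = {(92,f), (94,f)}
  {93} × {f, g} = {(93,f), (93,g)}
  {93, 94} × {f} = {(93,f), (94,f)}
  {94} × {f, g} = {(94,f), (94,g)}
  {92, 93, 94} × {f} = {(92,f), (93,f), (94,f)}
  {92, 94} × {f, g} = {(92,f), (92,g), (94,f), (94,g)}
  {93, 94} × {f, g} = {(93,f), (93,g), (94,f), (94,g)}
  {92, 93, 94} × {f, g} = {(92,f), (92,g), (93,f), (93,g), (94,f), (94,g)}
These 11 distinct sets form the basis B.
Close under arbitrary unions to get τ_{X×Y}; counting gives |τ_{X×Y}| = 18.


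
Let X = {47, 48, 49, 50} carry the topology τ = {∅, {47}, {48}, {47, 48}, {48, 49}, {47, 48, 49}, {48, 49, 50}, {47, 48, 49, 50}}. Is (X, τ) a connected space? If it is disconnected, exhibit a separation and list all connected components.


(X, τ) is disconnected; components = [{47}, {48, 49, 50}].

Find clopen sets (U ∈ τ with X ∖ U ∈ τ):
  U = ∅, X ∖ U = {47, 48, 49, 50} — both open, so U is clopen.
  U = {47}, X ∖ U = {48, 49, 50} — both open, so U is clopen.
  U = {48, 49, 50}, X ∖ U = {47} — both open, so U is clopen.
  U = {47, 48, 49, 50}, X ∖ U = ∅ — both open, so U is clopen.
Nontrivial clopen(s) exist: e.g. {47}. So (X, τ) is disconnected.
Compute connected components by grouping points that agree on all clopens:
  component: {47}
  component: {48, 49, 50}


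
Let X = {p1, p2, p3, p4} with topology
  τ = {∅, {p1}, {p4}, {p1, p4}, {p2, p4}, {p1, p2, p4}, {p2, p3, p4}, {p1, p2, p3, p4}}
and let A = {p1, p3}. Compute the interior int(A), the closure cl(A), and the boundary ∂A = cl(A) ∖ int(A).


int(A) = {p1}, cl(A) = {p1, p3}, ∂A = {p3}.

Closed sets in (X, τ) are complements of opens:
  closed(X, τ) = {∅, {p1}, {p3}, {p1, p3}, {p2, p3}, {p1, p2, p3}, {p2, p3, p4}, {p1, p2, p3, p4}}.
int(A) = ⋃ {U ∈ τ : U ⊆ A}. Opens contained in A: ∅, {p1}.
Taking the union of these: int(A) = {p1}.
cl(A) = ⋂ {C closed : A ⊆ C}. Closed sets containing A: {p1, p3}, {p1, p2, p3}, {p1, p2, p3, p4}.
Intersecting these: cl(A) = {p1, p3}.
∂A = cl(A) ∖ int(A) = {p1, p3} ∖ {p1} = {p3}.


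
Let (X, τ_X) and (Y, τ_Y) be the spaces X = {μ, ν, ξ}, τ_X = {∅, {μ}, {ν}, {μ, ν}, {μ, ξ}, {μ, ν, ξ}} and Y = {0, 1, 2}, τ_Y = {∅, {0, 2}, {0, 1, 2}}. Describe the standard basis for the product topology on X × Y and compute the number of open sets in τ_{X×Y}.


Basis B = {∅ × ∅, {μ} × {0, 2}, {ν} × {0, 2}, {μ} × {0, 1, 2}, {ν} × {0, 1, 2}, {μ, ν} × {0, 2}, {μ, ξ} × {0, 2}, {μ, ν} × {0, 1, 2}, {μ, ξ} × {0, 1, 2}, {μ, ν, ξ} × {0, 2}, {μ, ν, ξ} × {0, 1, 2}}; |τ_{X×Y}| = 18.

Enumerate products U × V with U ∈ τ_X, V ∈ τ_Y (deduplicated):
  ∅ × ∅ = {} (∅)
  {μ} × {0, 2} = {(μ,0), (μ,2)}
  {ν} × {0, 2} = {(ν,0), (ν,2)}
  {μ} × {0, 1, 2} = {(μ,0), (μ,1), (μ,2)}
  {ν} × {0, 1, 2} = {(ν,0), (ν,1), (ν,2)}
  {μ, ν} × {0, 2} = {(μ,0), (μ,2), (ν,0), (ν,2)}
  {μ, ξ} × {0, 2} = {(μ,0), (μ,2), (ξ,0), (ξ,2)}
  {μ, ν} × {0, 1, 2} = {(μ,0), (μ,1), (μ,2), (ν,0), (ν,1), (ν,2)}
  {μ, ξ} × {0, 1, 2} = {(μ,0), (μ,1), (μ,2), (ξ,0), (ξ,1), (ξ,2)}
  {μ, ν, ξ} × {0, 2} = {(μ,0), (μ,2), (ν,0), (ν,2), (ξ,0), (ξ,2)}
  {μ, ν, ξ} × {0, 1, 2} = {(μ,0), (μ,1), (μ,2), (ν,0), (ν,1), (ν,2), (ξ,0), (ξ,1), (ξ,2)}
These 11 distinct sets form the basis B.
Close under arbitrary unions to get τ_{X×Y}; counting gives |τ_{X×Y}| = 18.


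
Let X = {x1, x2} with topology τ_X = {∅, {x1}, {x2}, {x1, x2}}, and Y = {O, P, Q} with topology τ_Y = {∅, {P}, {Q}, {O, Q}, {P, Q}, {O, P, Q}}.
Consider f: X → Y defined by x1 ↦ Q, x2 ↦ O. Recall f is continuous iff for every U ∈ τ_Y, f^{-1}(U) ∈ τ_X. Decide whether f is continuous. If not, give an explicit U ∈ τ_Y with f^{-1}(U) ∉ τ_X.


f IS continuous.

Compute f^{-1}(U) for each U ∈ τ_Y:
  U = ∅: f^{-1}(U) = ∅ ∈ τ_X ✓.
  U = {P}: f^{-1}(U) = ∅ ∈ τ_X ✓.
  U = {Q}: f^{-1}(U) = {x1} ∈ τ_X ✓.
  U = {O, Q}: f^{-1}(U) = {x1, x2} ∈ τ_X ✓.
  U = {P, Q}: f^{-1}(U) = {x1} ∈ τ_X ✓.
  U = {O, P, Q}: f^{-1}(U) = {x1, x2} ∈ τ_X ✓.
Every preimage lies in τ_X, so f IS continuous.


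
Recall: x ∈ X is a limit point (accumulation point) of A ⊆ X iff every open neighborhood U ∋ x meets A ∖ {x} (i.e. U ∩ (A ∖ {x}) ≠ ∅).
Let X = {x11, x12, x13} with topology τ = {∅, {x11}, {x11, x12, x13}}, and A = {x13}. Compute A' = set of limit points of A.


A' = {x12}

For each x ∈ X, list the open sets U ∈ τ with x ∈ U, then check whether U ∩ (A ∖ {x}) ≠ ∅ for every such U.
  x = x11: open {x11} ∋ x has {x11} ∩ (A ∖ {x11}) = ∅, so x is NOT a limit point.
  x = x12: opens ∋ x are {x11, x12, x13}; each meets A ∖ {x12}, so x IS a limit point.
  x = x13: open {x11, x12, x13} ∋ x has {x11, x12, x13} ∩ (A ∖ {x13}) = ∅, so x is NOT a limit point.
Collecting: A' = {x12}.


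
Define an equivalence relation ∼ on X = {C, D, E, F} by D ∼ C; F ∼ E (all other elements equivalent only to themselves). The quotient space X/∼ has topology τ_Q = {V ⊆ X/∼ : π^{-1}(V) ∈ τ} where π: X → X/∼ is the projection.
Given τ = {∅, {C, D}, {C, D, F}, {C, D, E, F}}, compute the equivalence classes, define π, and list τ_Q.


X/∼ = {[C=D], [E=F]}; |τ_Q| = 3.

Equivalence classes: [C=D], [E=F].
Quotient map π: X → X/∼ sends C ↦ [C=D], D ↦ [C=D], E ↦ [E=F], F ↦ [E=F].
For each subset V ⊆ X/∼, compute π^{-1}(V) ⊆ X and check whether π^{-1}(V) ∈ τ. V is open in τ_Q iff π^{-1}(V) ∈ τ.
  V = {}: π^{-1}(V) = ∅ ∈ τ ✓.
  V = {[C=D]}: π^{-1}(V) = {C, D} ∈ τ ✓.
  V = {[E=F]}: π^{-1}(V) = {E, F} ∉ τ ✗.
  V = {[C=D], [E=F]}: π^{-1}(V) = {C, D, E, F} ∈ τ ✓.
Open sets in the quotient: τ_Q = {{}, {[C=D]}, {[C=D], [E=F]}} (3 elements).


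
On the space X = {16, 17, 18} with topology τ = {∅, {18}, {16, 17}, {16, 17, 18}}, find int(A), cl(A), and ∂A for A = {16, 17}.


int(A) = {16, 17}, cl(A) = {16, 17}, ∂A = ∅.

Closed sets in (X, τ) are complements of opens:
  closed(X, τ) = {∅, {18}, {16, 17}, {16, 17, 18}}.
int(A) = ⋃ {U ∈ τ : U ⊆ A}. Opens contained in A: ∅, {16, 17}.
Taking the union of these: int(A) = {16, 17}.
cl(A) = ⋂ {C closed : A ⊆ C}. Closed sets containing A: {16, 17}, {16, 17, 18}.
Intersecting these: cl(A) = {16, 17}.
∂A = cl(A) ∖ int(A) = {16, 17} ∖ {16, 17} = ∅.
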